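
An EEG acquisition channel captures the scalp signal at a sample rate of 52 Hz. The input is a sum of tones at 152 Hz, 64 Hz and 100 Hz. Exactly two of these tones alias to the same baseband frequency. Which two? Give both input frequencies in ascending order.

fs/2 = 26 Hz.
152 Hz mod fs = 48 Hz.
48 Hz > fs/2 = 26 Hz, folds to fs − 48 Hz = 4 Hz.
64 Hz mod fs = 12 Hz.
12 Hz ≤ fs/2 = 26 Hz, appears at 12 Hz.
100 Hz mod fs = 48 Hz.
48 Hz > fs/2 = 26 Hz, folds to fs − 48 Hz = 4 Hz.
100 Hz and 152 Hz both map to 4 Hz.

100 Hz, 152 Hz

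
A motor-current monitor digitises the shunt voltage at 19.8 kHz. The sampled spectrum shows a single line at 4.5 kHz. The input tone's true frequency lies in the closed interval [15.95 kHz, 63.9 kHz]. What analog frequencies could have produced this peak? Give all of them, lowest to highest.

Frequencies that alias to 4.5 kHz are k·fs ± 4.5 kHz for integer k ≥ 0.
k=0: 4.5 kHz.
k=1: 15.3 kHz, 24.3 kHz.
k=2: 35.1 kHz, 44.1 kHz.
k=3: 54.9 kHz, 63.9 kHz.
k=4: 74.7 kHz, 83.7 kHz.
Within [15.95 kHz, 63.9 kHz]: 24.3 kHz, 35.1 kHz, 44.1 kHz, 54.9 kHz, 63.9 kHz.

24.3 kHz, 35.1 kHz, 44.1 kHz, 54.9 kHz, 63.9 kHz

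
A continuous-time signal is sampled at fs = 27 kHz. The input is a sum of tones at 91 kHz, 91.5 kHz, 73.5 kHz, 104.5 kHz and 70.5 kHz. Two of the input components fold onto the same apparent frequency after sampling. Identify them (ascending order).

70.5 kHz, 91.5 kHz

fs/2 = 13.5 kHz.
91 kHz mod fs = 10 kHz.
10 kHz ≤ fs/2 = 13.5 kHz, appears at 10 kHz.
91.5 kHz mod fs = 10.5 kHz.
10.5 kHz ≤ fs/2 = 13.5 kHz, appears at 10.5 kHz.
73.5 kHz mod fs = 19.5 kHz.
19.5 kHz > fs/2 = 13.5 kHz, folds to fs − 19.5 kHz = 7.5 kHz.
104.5 kHz mod fs = 23.5 kHz.
23.5 kHz > fs/2 = 13.5 kHz, folds to fs − 23.5 kHz = 3.5 kHz.
70.5 kHz mod fs = 16.5 kHz.
16.5 kHz > fs/2 = 13.5 kHz, folds to fs − 16.5 kHz = 10.5 kHz.
70.5 kHz and 91.5 kHz both map to 10.5 kHz.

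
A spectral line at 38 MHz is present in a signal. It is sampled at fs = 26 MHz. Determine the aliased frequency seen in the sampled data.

38 MHz mod fs = 12 MHz.
12 MHz ≤ fs/2 = 13 MHz, appears at 12 MHz.

12 MHz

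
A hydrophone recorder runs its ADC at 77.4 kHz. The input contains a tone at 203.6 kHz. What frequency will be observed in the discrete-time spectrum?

28.6 kHz

203.6 kHz mod fs = 48.8 kHz.
48.8 kHz > fs/2 = 38.7 kHz, folds to fs − 48.8 kHz = 28.6 kHz.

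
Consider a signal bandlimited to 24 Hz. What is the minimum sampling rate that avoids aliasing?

48 Hz

Nyquist rate = 2 × 24 Hz = 48 Hz.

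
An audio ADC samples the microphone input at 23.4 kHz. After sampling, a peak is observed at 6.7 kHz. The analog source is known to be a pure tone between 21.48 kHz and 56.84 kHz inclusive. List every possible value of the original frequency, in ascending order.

30.1 kHz, 40.1 kHz, 53.5 kHz

Frequencies that alias to 6.7 kHz are k·fs ± 6.7 kHz for integer k ≥ 0.
k=0: 6.7 kHz.
k=1: 16.7 kHz, 30.1 kHz.
k=2: 40.1 kHz, 53.5 kHz.
k=3: 63.5 kHz, 76.9 kHz.
Within [21.48 kHz, 56.84 kHz]: 30.1 kHz, 40.1 kHz, 53.5 kHz.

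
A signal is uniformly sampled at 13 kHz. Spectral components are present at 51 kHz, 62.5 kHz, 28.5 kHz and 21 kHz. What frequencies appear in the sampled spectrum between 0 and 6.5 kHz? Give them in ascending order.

1 kHz, 2.5 kHz, 5 kHz

fs/2 = 6.5 kHz.
51 kHz mod fs = 12 kHz.
12 kHz > fs/2 = 6.5 kHz, folds to fs − 12 kHz = 1 kHz.
62.5 kHz mod fs = 10.5 kHz.
10.5 kHz > fs/2 = 6.5 kHz, folds to fs − 10.5 kHz = 2.5 kHz.
28.5 kHz mod fs = 2.5 kHz.
2.5 kHz ≤ fs/2 = 6.5 kHz, appears at 2.5 kHz.
21 kHz mod fs = 8 kHz.
8 kHz > fs/2 = 6.5 kHz, folds to fs − 8 kHz = 5 kHz.
Distinct values: {1 kHz, 2.5 kHz, 5 kHz}.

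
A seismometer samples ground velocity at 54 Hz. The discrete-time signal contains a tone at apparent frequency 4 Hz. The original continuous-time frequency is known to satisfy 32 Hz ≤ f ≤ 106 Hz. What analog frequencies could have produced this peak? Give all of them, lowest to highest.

Frequencies that alias to 4 Hz are k·fs ± 4 Hz for integer k ≥ 0.
k=0: 4 Hz.
k=1: 50 Hz, 58 Hz.
k=2: 104 Hz, 112 Hz.
k=3: 158 Hz, 166 Hz.
Within [32 Hz, 106 Hz]: 50 Hz, 58 Hz, 104 Hz.

50 Hz, 58 Hz, 104 Hz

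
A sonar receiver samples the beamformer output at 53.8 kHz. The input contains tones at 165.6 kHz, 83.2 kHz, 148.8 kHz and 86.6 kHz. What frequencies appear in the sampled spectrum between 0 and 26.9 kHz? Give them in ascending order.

fs/2 = 26.9 kHz.
165.6 kHz mod fs = 4.2 kHz.
4.2 kHz ≤ fs/2 = 26.9 kHz, appears at 4.2 kHz.
83.2 kHz mod fs = 29.4 kHz.
29.4 kHz > fs/2 = 26.9 kHz, folds to fs − 29.4 kHz = 24.4 kHz.
148.8 kHz mod fs = 41.2 kHz.
41.2 kHz > fs/2 = 26.9 kHz, folds to fs − 41.2 kHz = 12.6 kHz.
86.6 kHz mod fs = 32.8 kHz.
32.8 kHz > fs/2 = 26.9 kHz, folds to fs − 32.8 kHz = 21 kHz.
Distinct values: {4.2 kHz, 12.6 kHz, 21 kHz, 24.4 kHz}.

4.2 kHz, 12.6 kHz, 21 kHz, 24.4 kHz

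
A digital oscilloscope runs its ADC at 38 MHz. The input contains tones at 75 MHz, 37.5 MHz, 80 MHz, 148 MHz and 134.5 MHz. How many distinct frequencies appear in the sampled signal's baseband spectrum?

4

fs/2 = 19 MHz.
75 MHz mod fs = 37 MHz.
37 MHz > fs/2 = 19 MHz, folds to fs − 37 MHz = 1 MHz.
37.5 MHz > fs/2 = 19 MHz, folds to fs − 37.5 MHz = 0.5 MHz.
80 MHz mod fs = 4 MHz.
4 MHz ≤ fs/2 = 19 MHz, appears at 4 MHz.
148 MHz mod fs = 34 MHz.
34 MHz > fs/2 = 19 MHz, folds to fs − 34 MHz = 4 MHz.
134.5 MHz mod fs = 20.5 MHz.
20.5 MHz > fs/2 = 19 MHz, folds to fs − 20.5 MHz = 17.5 MHz.
Distinct values: {0.5 MHz, 1 MHz, 4 MHz, 17.5 MHz} → 4.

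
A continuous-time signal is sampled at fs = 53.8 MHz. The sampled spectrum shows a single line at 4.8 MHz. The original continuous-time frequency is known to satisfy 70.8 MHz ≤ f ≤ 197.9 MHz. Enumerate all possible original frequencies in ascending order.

102.8 MHz, 112.4 MHz, 156.6 MHz, 166.2 MHz

Frequencies that alias to 4.8 MHz are k·fs ± 4.8 MHz for integer k ≥ 0.
k=0: 4.8 MHz.
k=1: 49 MHz, 58.6 MHz.
k=2: 102.8 MHz, 112.4 MHz.
k=3: 156.6 MHz, 166.2 MHz.
k=4: 210.4 MHz, 220 MHz.
Within [70.8 MHz, 197.9 MHz]: 102.8 MHz, 112.4 MHz, 156.6 MHz, 166.2 MHz.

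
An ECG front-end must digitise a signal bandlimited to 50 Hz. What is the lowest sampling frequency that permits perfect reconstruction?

Nyquist rate = 2 × 50 Hz = 100 Hz.

100 Hz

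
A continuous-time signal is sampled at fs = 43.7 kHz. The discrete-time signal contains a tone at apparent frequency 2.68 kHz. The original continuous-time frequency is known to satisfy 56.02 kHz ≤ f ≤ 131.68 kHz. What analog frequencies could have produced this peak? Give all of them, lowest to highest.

84.72 kHz, 90.08 kHz, 128.42 kHz

Frequencies that alias to 2.68 kHz are k·fs ± 2.68 kHz for integer k ≥ 0.
k=0: 2.68 kHz.
k=1: 41.02 kHz, 46.38 kHz.
k=2: 84.72 kHz, 90.08 kHz.
k=3: 128.42 kHz, 133.78 kHz.
k=4: 172.12 kHz, 177.48 kHz.
Within [56.02 kHz, 131.68 kHz]: 84.72 kHz, 90.08 kHz, 128.42 kHz.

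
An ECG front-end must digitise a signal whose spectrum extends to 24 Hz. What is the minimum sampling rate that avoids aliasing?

48 Hz

Nyquist rate = 2 × 24 Hz = 48 Hz.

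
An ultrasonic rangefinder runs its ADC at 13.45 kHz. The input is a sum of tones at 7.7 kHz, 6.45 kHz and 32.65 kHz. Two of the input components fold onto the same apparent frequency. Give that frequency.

fs/2 = 6.725 kHz.
7.7 kHz > fs/2 = 6.725 kHz, folds to fs − 7.7 kHz = 5.75 kHz.
6.45 kHz ≤ fs/2 = 6.725 kHz, passes unchanged.
32.65 kHz mod fs = 5.75 kHz.
5.75 kHz ≤ fs/2 = 6.725 kHz, appears at 5.75 kHz.
7.7 kHz and 32.65 kHz both map to 5.75 kHz.

5.75 kHz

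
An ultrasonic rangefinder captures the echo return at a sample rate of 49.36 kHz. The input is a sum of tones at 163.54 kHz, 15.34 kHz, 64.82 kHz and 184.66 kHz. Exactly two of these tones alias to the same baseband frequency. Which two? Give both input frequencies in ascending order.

fs/2 = 24.68 kHz.
163.54 kHz mod fs = 15.46 kHz.
15.46 kHz ≤ fs/2 = 24.68 kHz, appears at 15.46 kHz.
15.34 kHz ≤ fs/2 = 24.68 kHz, passes unchanged.
64.82 kHz mod fs = 15.46 kHz.
15.46 kHz ≤ fs/2 = 24.68 kHz, appears at 15.46 kHz.
184.66 kHz mod fs = 36.58 kHz.
36.58 kHz > fs/2 = 24.68 kHz, folds to fs − 36.58 kHz = 12.78 kHz.
64.82 kHz and 163.54 kHz both map to 15.46 kHz.

64.82 kHz, 163.54 kHz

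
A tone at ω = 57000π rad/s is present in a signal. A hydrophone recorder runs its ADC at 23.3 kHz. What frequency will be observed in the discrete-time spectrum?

ω = 57000π rad/s → f = ω/(2π) = 28500 Hz = 28.5 kHz.
28.5 kHz mod fs = 5.2 kHz.
5.2 kHz ≤ fs/2 = 11.65 kHz, appears at 5.2 kHz.

5.2 kHz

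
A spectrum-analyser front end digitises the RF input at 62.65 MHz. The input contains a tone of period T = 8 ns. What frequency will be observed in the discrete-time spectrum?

0.3 MHz

T = 8 ns → f = 1/T = 125 MHz.
125 MHz mod fs = 62.35 MHz.
62.35 MHz > fs/2 = 31.325 MHz, folds to fs − 62.35 MHz = 0.3 MHz.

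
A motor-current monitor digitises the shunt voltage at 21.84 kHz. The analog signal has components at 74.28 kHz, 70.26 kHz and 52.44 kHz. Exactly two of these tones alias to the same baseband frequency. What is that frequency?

8.76 kHz

fs/2 = 10.92 kHz.
74.28 kHz mod fs = 8.76 kHz.
8.76 kHz ≤ fs/2 = 10.92 kHz, appears at 8.76 kHz.
70.26 kHz mod fs = 4.74 kHz.
4.74 kHz ≤ fs/2 = 10.92 kHz, appears at 4.74 kHz.
52.44 kHz mod fs = 8.76 kHz.
8.76 kHz ≤ fs/2 = 10.92 kHz, appears at 8.76 kHz.
52.44 kHz and 74.28 kHz both map to 8.76 kHz.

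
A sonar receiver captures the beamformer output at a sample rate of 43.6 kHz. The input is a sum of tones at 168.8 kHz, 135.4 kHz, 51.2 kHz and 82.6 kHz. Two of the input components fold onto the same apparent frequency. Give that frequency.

fs/2 = 21.8 kHz.
168.8 kHz mod fs = 38 kHz.
38 kHz > fs/2 = 21.8 kHz, folds to fs − 38 kHz = 5.6 kHz.
135.4 kHz mod fs = 4.6 kHz.
4.6 kHz ≤ fs/2 = 21.8 kHz, appears at 4.6 kHz.
51.2 kHz mod fs = 7.6 kHz.
7.6 kHz ≤ fs/2 = 21.8 kHz, appears at 7.6 kHz.
82.6 kHz mod fs = 39 kHz.
39 kHz > fs/2 = 21.8 kHz, folds to fs − 39 kHz = 4.6 kHz.
82.6 kHz and 135.4 kHz both map to 4.6 kHz.

4.6 kHz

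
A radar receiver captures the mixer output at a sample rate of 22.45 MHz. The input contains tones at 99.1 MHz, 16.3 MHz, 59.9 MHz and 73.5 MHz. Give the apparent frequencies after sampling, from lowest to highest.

6.15 MHz, 7.45 MHz, 9.3 MHz

fs/2 = 11.225 MHz.
99.1 MHz mod fs = 9.3 MHz.
9.3 MHz ≤ fs/2 = 11.225 MHz, appears at 9.3 MHz.
16.3 MHz > fs/2 = 11.225 MHz, folds to fs − 16.3 MHz = 6.15 MHz.
59.9 MHz mod fs = 15 MHz.
15 MHz > fs/2 = 11.225 MHz, folds to fs − 15 MHz = 7.45 MHz.
73.5 MHz mod fs = 6.15 MHz.
6.15 MHz ≤ fs/2 = 11.225 MHz, appears at 6.15 MHz.
Distinct values: {6.15 MHz, 7.45 MHz, 9.3 MHz}.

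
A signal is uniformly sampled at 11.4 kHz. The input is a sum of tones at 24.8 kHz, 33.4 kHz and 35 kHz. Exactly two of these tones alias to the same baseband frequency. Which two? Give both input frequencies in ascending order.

fs/2 = 5.7 kHz.
24.8 kHz mod fs = 2 kHz.
2 kHz ≤ fs/2 = 5.7 kHz, appears at 2 kHz.
33.4 kHz mod fs = 10.6 kHz.
10.6 kHz > fs/2 = 5.7 kHz, folds to fs − 10.6 kHz = 0.8 kHz.
35 kHz mod fs = 0.8 kHz.
0.8 kHz ≤ fs/2 = 5.7 kHz, appears at 0.8 kHz.
33.4 kHz and 35 kHz both map to 0.8 kHz.

33.4 kHz, 35 kHz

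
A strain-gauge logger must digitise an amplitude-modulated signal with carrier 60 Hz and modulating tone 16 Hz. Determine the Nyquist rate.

AM sidebands sit at fc ± fm = 44 Hz and 76 Hz.
Highest-frequency component: 76 Hz.
Nyquist rate = 2 × 76 Hz = 152 Hz.

152 Hz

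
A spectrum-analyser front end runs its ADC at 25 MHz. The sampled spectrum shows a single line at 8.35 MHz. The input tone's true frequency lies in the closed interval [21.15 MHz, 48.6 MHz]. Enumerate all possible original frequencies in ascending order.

Frequencies that alias to 8.35 MHz are k·fs ± 8.35 MHz for integer k ≥ 0.
k=0: 8.35 MHz.
k=1: 16.65 MHz, 33.35 MHz.
k=2: 41.65 MHz, 58.35 MHz.
k=3: 66.65 MHz, 83.35 MHz.
Within [21.15 MHz, 48.6 MHz]: 33.35 MHz, 41.65 MHz.

33.35 MHz, 41.65 MHz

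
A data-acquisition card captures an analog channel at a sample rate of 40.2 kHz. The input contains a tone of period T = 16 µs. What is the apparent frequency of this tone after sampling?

T = 16 µs → f = 1/T = 62.5 kHz.
62.5 kHz mod fs = 22.3 kHz.
22.3 kHz > fs/2 = 20.1 kHz, folds to fs − 22.3 kHz = 17.9 kHz.

17.9 kHz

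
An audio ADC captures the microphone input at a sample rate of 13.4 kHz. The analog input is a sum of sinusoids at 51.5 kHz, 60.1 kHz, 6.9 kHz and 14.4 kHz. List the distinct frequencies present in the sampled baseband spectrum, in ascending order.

1 kHz, 2.1 kHz, 6.5 kHz

fs/2 = 6.7 kHz.
51.5 kHz mod fs = 11.3 kHz.
11.3 kHz > fs/2 = 6.7 kHz, folds to fs − 11.3 kHz = 2.1 kHz.
60.1 kHz mod fs = 6.5 kHz.
6.5 kHz ≤ fs/2 = 6.7 kHz, appears at 6.5 kHz.
6.9 kHz > fs/2 = 6.7 kHz, folds to fs − 6.9 kHz = 6.5 kHz.
14.4 kHz mod fs = 1 kHz.
1 kHz ≤ fs/2 = 6.7 kHz, appears at 1 kHz.
Distinct values: {1 kHz, 2.1 kHz, 6.5 kHz}.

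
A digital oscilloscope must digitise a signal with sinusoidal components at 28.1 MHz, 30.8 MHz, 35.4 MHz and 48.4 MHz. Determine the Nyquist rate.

96.8 MHz

Highest-frequency component: 48.4 MHz.
Nyquist rate = 2 × 48.4 MHz = 96.8 MHz.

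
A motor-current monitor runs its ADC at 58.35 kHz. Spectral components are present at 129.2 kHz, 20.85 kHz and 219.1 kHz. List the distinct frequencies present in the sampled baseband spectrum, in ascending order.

fs/2 = 29.175 kHz.
129.2 kHz mod fs = 12.5 kHz.
12.5 kHz ≤ fs/2 = 29.175 kHz, appears at 12.5 kHz.
20.85 kHz ≤ fs/2 = 29.175 kHz, passes unchanged.
219.1 kHz mod fs = 44.05 kHz.
44.05 kHz > fs/2 = 29.175 kHz, folds to fs − 44.05 kHz = 14.3 kHz.
Distinct values: {12.5 kHz, 14.3 kHz, 20.85 kHz}.

12.5 kHz, 14.3 kHz, 20.85 kHz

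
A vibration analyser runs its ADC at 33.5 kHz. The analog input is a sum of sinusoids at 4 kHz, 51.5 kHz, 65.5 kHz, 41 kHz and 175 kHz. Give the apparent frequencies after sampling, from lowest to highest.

fs/2 = 16.75 kHz.
4 kHz ≤ fs/2 = 16.75 kHz, passes unchanged.
51.5 kHz mod fs = 18 kHz.
18 kHz > fs/2 = 16.75 kHz, folds to fs − 18 kHz = 15.5 kHz.
65.5 kHz mod fs = 32 kHz.
32 kHz > fs/2 = 16.75 kHz, folds to fs − 32 kHz = 1.5 kHz.
41 kHz mod fs = 7.5 kHz.
7.5 kHz ≤ fs/2 = 16.75 kHz, appears at 7.5 kHz.
175 kHz mod fs = 7.5 kHz.
7.5 kHz ≤ fs/2 = 16.75 kHz, appears at 7.5 kHz.
Distinct values: {1.5 kHz, 4 kHz, 7.5 kHz, 15.5 kHz}.

1.5 kHz, 4 kHz, 7.5 kHz, 15.5 kHz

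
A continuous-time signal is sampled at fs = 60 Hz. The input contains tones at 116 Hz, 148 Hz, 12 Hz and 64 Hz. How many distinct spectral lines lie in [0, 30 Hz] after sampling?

3

fs/2 = 30 Hz.
116 Hz mod fs = 56 Hz.
56 Hz > fs/2 = 30 Hz, folds to fs − 56 Hz = 4 Hz.
148 Hz mod fs = 28 Hz.
28 Hz ≤ fs/2 = 30 Hz, appears at 28 Hz.
12 Hz ≤ fs/2 = 30 Hz, passes unchanged.
64 Hz mod fs = 4 Hz.
4 Hz ≤ fs/2 = 30 Hz, appears at 4 Hz.
Distinct values: {4 Hz, 12 Hz, 28 Hz} → 3.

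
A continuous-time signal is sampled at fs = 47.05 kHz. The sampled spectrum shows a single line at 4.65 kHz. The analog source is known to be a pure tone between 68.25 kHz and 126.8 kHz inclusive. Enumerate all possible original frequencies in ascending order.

Frequencies that alias to 4.65 kHz are k·fs ± 4.65 kHz for integer k ≥ 0.
k=0: 4.65 kHz.
k=1: 42.4 kHz, 51.7 kHz.
k=2: 89.45 kHz, 98.75 kHz.
k=3: 136.5 kHz, 145.8 kHz.
Within [68.25 kHz, 126.8 kHz]: 89.45 kHz, 98.75 kHz.

89.45 kHz, 98.75 kHz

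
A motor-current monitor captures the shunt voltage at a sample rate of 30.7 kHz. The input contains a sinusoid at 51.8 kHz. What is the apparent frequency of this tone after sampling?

51.8 kHz mod fs = 21.1 kHz.
21.1 kHz > fs/2 = 15.35 kHz, folds to fs − 21.1 kHz = 9.6 kHz.

9.6 kHz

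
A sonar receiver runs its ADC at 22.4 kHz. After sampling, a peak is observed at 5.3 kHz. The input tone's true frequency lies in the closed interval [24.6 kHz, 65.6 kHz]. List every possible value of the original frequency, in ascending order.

27.7 kHz, 39.5 kHz, 50.1 kHz, 61.9 kHz

Frequencies that alias to 5.3 kHz are k·fs ± 5.3 kHz for integer k ≥ 0.
k=0: 5.3 kHz.
k=1: 17.1 kHz, 27.7 kHz.
k=2: 39.5 kHz, 50.1 kHz.
k=3: 61.9 kHz, 72.5 kHz.
k=4: 84.3 kHz, 94.9 kHz.
Within [24.6 kHz, 65.6 kHz]: 27.7 kHz, 39.5 kHz, 50.1 kHz, 61.9 kHz.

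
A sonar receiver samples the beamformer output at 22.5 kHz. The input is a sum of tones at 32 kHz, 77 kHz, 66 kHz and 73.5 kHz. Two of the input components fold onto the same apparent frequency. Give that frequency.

9.5 kHz

fs/2 = 11.25 kHz.
32 kHz mod fs = 9.5 kHz.
9.5 kHz ≤ fs/2 = 11.25 kHz, appears at 9.5 kHz.
77 kHz mod fs = 9.5 kHz.
9.5 kHz ≤ fs/2 = 11.25 kHz, appears at 9.5 kHz.
66 kHz mod fs = 21 kHz.
21 kHz > fs/2 = 11.25 kHz, folds to fs − 21 kHz = 1.5 kHz.
73.5 kHz mod fs = 6 kHz.
6 kHz ≤ fs/2 = 11.25 kHz, appears at 6 kHz.
32 kHz and 77 kHz both map to 9.5 kHz.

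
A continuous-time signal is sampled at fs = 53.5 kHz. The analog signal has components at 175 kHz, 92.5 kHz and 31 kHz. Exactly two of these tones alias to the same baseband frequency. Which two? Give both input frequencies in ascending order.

92.5 kHz, 175 kHz

fs/2 = 26.75 kHz.
175 kHz mod fs = 14.5 kHz.
14.5 kHz ≤ fs/2 = 26.75 kHz, appears at 14.5 kHz.
92.5 kHz mod fs = 39 kHz.
39 kHz > fs/2 = 26.75 kHz, folds to fs − 39 kHz = 14.5 kHz.
31 kHz > fs/2 = 26.75 kHz, folds to fs − 31 kHz = 22.5 kHz.
92.5 kHz and 175 kHz both map to 14.5 kHz.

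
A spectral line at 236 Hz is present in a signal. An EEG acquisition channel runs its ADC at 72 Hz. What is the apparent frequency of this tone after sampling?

20 Hz

236 Hz mod fs = 20 Hz.
20 Hz ≤ fs/2 = 36 Hz, appears at 20 Hz.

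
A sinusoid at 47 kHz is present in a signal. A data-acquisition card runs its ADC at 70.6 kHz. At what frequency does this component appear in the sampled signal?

23.6 kHz

47 kHz > fs/2 = 35.3 kHz, folds to fs − 47 kHz = 23.6 kHz.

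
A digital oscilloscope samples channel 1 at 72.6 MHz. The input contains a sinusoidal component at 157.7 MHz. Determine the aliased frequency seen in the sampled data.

157.7 MHz mod fs = 12.5 MHz.
12.5 MHz ≤ fs/2 = 36.3 MHz, appears at 12.5 MHz.

12.5 MHz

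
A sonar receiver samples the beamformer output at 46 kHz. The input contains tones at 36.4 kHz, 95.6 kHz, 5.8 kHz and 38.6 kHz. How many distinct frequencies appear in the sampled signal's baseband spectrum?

4

fs/2 = 23 kHz.
36.4 kHz > fs/2 = 23 kHz, folds to fs − 36.4 kHz = 9.6 kHz.
95.6 kHz mod fs = 3.6 kHz.
3.6 kHz ≤ fs/2 = 23 kHz, appears at 3.6 kHz.
5.8 kHz ≤ fs/2 = 23 kHz, passes unchanged.
38.6 kHz > fs/2 = 23 kHz, folds to fs − 38.6 kHz = 7.4 kHz.
Distinct values: {3.6 kHz, 5.8 kHz, 7.4 kHz, 9.6 kHz} → 4.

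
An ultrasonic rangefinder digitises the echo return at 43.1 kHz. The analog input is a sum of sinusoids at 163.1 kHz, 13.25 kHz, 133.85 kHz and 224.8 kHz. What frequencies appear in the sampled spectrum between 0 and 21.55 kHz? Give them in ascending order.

fs/2 = 21.55 kHz.
163.1 kHz mod fs = 33.8 kHz.
33.8 kHz > fs/2 = 21.55 kHz, folds to fs − 33.8 kHz = 9.3 kHz.
13.25 kHz ≤ fs/2 = 21.55 kHz, passes unchanged.
133.85 kHz mod fs = 4.55 kHz.
4.55 kHz ≤ fs/2 = 21.55 kHz, appears at 4.55 kHz.
224.8 kHz mod fs = 9.3 kHz.
9.3 kHz ≤ fs/2 = 21.55 kHz, appears at 9.3 kHz.
Distinct values: {4.55 kHz, 9.3 kHz, 13.25 kHz}.

4.55 kHz, 9.3 kHz, 13.25 kHz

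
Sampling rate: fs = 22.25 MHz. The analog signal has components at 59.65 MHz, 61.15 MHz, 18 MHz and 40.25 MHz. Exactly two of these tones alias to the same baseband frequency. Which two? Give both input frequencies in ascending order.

18 MHz, 40.25 MHz

fs/2 = 11.125 MHz.
59.65 MHz mod fs = 15.15 MHz.
15.15 MHz > fs/2 = 11.125 MHz, folds to fs − 15.15 MHz = 7.1 MHz.
61.15 MHz mod fs = 16.65 MHz.
16.65 MHz > fs/2 = 11.125 MHz, folds to fs − 16.65 MHz = 5.6 MHz.
18 MHz > fs/2 = 11.125 MHz, folds to fs − 18 MHz = 4.25 MHz.
40.25 MHz mod fs = 18 MHz.
18 MHz > fs/2 = 11.125 MHz, folds to fs − 18 MHz = 4.25 MHz.
18 MHz and 40.25 MHz both map to 4.25 MHz.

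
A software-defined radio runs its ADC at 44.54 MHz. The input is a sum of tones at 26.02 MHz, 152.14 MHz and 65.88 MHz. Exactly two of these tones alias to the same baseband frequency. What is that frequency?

18.52 MHz

fs/2 = 22.27 MHz.
26.02 MHz > fs/2 = 22.27 MHz, folds to fs − 26.02 MHz = 18.52 MHz.
152.14 MHz mod fs = 18.52 MHz.
18.52 MHz ≤ fs/2 = 22.27 MHz, appears at 18.52 MHz.
65.88 MHz mod fs = 21.34 MHz.
21.34 MHz ≤ fs/2 = 22.27 MHz, appears at 21.34 MHz.
26.02 MHz and 152.14 MHz both map to 18.52 MHz.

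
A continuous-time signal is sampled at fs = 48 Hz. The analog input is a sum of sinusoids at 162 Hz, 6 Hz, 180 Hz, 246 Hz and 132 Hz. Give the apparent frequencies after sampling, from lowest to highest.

6 Hz, 12 Hz, 18 Hz

fs/2 = 24 Hz.
162 Hz mod fs = 18 Hz.
18 Hz ≤ fs/2 = 24 Hz, appears at 18 Hz.
6 Hz ≤ fs/2 = 24 Hz, passes unchanged.
180 Hz mod fs = 36 Hz.
36 Hz > fs/2 = 24 Hz, folds to fs − 36 Hz = 12 Hz.
246 Hz mod fs = 6 Hz.
6 Hz ≤ fs/2 = 24 Hz, appears at 6 Hz.
132 Hz mod fs = 36 Hz.
36 Hz > fs/2 = 24 Hz, folds to fs − 36 Hz = 12 Hz.
Distinct values: {6 Hz, 12 Hz, 18 Hz}.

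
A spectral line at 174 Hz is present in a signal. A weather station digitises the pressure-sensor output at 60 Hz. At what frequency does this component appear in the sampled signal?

6 Hz

174 Hz mod fs = 54 Hz.
54 Hz > fs/2 = 30 Hz, folds to fs − 54 Hz = 6 Hz.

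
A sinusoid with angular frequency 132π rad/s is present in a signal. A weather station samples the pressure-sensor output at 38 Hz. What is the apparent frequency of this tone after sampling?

10 Hz

ω = 132π rad/s → f = ω/(2π) = 66 Hz.
66 Hz mod fs = 28 Hz.
28 Hz > fs/2 = 19 Hz, folds to fs − 28 Hz = 10 Hz.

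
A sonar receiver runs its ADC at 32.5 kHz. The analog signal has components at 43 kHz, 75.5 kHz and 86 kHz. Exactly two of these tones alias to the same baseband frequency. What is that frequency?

fs/2 = 16.25 kHz.
43 kHz mod fs = 10.5 kHz.
10.5 kHz ≤ fs/2 = 16.25 kHz, appears at 10.5 kHz.
75.5 kHz mod fs = 10.5 kHz.
10.5 kHz ≤ fs/2 = 16.25 kHz, appears at 10.5 kHz.
86 kHz mod fs = 21 kHz.
21 kHz > fs/2 = 16.25 kHz, folds to fs − 21 kHz = 11.5 kHz.
43 kHz and 75.5 kHz both map to 10.5 kHz.

10.5 kHz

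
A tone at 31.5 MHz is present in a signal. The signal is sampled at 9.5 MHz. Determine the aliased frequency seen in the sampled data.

3 MHz

31.5 MHz mod fs = 3 MHz.
3 MHz ≤ fs/2 = 4.75 MHz, appears at 3 MHz.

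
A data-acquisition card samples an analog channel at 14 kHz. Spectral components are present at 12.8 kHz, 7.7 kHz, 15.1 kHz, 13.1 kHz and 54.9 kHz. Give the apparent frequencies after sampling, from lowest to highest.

0.9 kHz, 1.1 kHz, 1.2 kHz, 6.3 kHz

fs/2 = 7 kHz.
12.8 kHz > fs/2 = 7 kHz, folds to fs − 12.8 kHz = 1.2 kHz.
7.7 kHz > fs/2 = 7 kHz, folds to fs − 7.7 kHz = 6.3 kHz.
15.1 kHz mod fs = 1.1 kHz.
1.1 kHz ≤ fs/2 = 7 kHz, appears at 1.1 kHz.
13.1 kHz > fs/2 = 7 kHz, folds to fs − 13.1 kHz = 0.9 kHz.
54.9 kHz mod fs = 12.9 kHz.
12.9 kHz > fs/2 = 7 kHz, folds to fs − 12.9 kHz = 1.1 kHz.
Distinct values: {0.9 kHz, 1.1 kHz, 1.2 kHz, 6.3 kHz}.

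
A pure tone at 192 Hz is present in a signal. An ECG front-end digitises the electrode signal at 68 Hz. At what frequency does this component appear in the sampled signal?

192 Hz mod fs = 56 Hz.
56 Hz > fs/2 = 34 Hz, folds to fs − 56 Hz = 12 Hz.

12 Hz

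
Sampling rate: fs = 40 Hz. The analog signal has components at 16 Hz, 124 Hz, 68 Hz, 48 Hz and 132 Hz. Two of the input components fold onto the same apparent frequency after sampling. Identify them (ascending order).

68 Hz, 132 Hz

fs/2 = 20 Hz.
16 Hz ≤ fs/2 = 20 Hz, passes unchanged.
124 Hz mod fs = 4 Hz.
4 Hz ≤ fs/2 = 20 Hz, appears at 4 Hz.
68 Hz mod fs = 28 Hz.
28 Hz > fs/2 = 20 Hz, folds to fs − 28 Hz = 12 Hz.
48 Hz mod fs = 8 Hz.
8 Hz ≤ fs/2 = 20 Hz, appears at 8 Hz.
132 Hz mod fs = 12 Hz.
12 Hz ≤ fs/2 = 20 Hz, appears at 12 Hz.
68 Hz and 132 Hz both map to 12 Hz.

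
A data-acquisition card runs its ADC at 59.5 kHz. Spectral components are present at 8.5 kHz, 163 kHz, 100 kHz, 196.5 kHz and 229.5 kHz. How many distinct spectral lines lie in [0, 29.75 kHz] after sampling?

fs/2 = 29.75 kHz.
8.5 kHz ≤ fs/2 = 29.75 kHz, passes unchanged.
163 kHz mod fs = 44 kHz.
44 kHz > fs/2 = 29.75 kHz, folds to fs − 44 kHz = 15.5 kHz.
100 kHz mod fs = 40.5 kHz.
40.5 kHz > fs/2 = 29.75 kHz, folds to fs − 40.5 kHz = 19 kHz.
196.5 kHz mod fs = 18 kHz.
18 kHz ≤ fs/2 = 29.75 kHz, appears at 18 kHz.
229.5 kHz mod fs = 51 kHz.
51 kHz > fs/2 = 29.75 kHz, folds to fs − 51 kHz = 8.5 kHz.
Distinct values: {8.5 kHz, 15.5 kHz, 18 kHz, 19 kHz} → 4.

4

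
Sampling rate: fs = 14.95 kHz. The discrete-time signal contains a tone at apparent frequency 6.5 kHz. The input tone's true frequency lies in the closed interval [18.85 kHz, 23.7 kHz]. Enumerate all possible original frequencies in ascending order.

21.45 kHz, 23.4 kHz

Frequencies that alias to 6.5 kHz are k·fs ± 6.5 kHz for integer k ≥ 0.
k=0: 6.5 kHz.
k=1: 8.45 kHz, 21.45 kHz.
k=2: 23.4 kHz, 36.4 kHz.
k=3: 38.35 kHz, 51.35 kHz.
Within [18.85 kHz, 23.7 kHz]: 21.45 kHz, 23.4 kHz.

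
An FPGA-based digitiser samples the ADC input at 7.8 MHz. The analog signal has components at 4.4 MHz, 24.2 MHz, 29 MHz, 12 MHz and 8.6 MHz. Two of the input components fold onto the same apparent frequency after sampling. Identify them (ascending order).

8.6 MHz, 24.2 MHz

fs/2 = 3.9 MHz.
4.4 MHz > fs/2 = 3.9 MHz, folds to fs − 4.4 MHz = 3.4 MHz.
24.2 MHz mod fs = 0.8 MHz.
0.8 MHz ≤ fs/2 = 3.9 MHz, appears at 0.8 MHz.
29 MHz mod fs = 5.6 MHz.
5.6 MHz > fs/2 = 3.9 MHz, folds to fs − 5.6 MHz = 2.2 MHz.
12 MHz mod fs = 4.2 MHz.
4.2 MHz > fs/2 = 3.9 MHz, folds to fs − 4.2 MHz = 3.6 MHz.
8.6 MHz mod fs = 0.8 MHz.
0.8 MHz ≤ fs/2 = 3.9 MHz, appears at 0.8 MHz.
8.6 MHz and 24.2 MHz both map to 0.8 MHz.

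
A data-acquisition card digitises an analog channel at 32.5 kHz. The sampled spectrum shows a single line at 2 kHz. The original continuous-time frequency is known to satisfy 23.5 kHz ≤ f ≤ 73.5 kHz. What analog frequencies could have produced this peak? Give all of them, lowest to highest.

30.5 kHz, 34.5 kHz, 63 kHz, 67 kHz

Frequencies that alias to 2 kHz are k·fs ± 2 kHz for integer k ≥ 0.
k=0: 2 kHz.
k=1: 30.5 kHz, 34.5 kHz.
k=2: 63 kHz, 67 kHz.
k=3: 95.5 kHz, 99.5 kHz.
Within [23.5 kHz, 73.5 kHz]: 30.5 kHz, 34.5 kHz, 63 kHz, 67 kHz.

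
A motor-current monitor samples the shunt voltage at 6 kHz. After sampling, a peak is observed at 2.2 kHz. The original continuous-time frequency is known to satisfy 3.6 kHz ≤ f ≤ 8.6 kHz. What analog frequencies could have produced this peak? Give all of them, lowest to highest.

3.8 kHz, 8.2 kHz

Frequencies that alias to 2.2 kHz are k·fs ± 2.2 kHz for integer k ≥ 0.
k=0: 2.2 kHz.
k=1: 3.8 kHz, 8.2 kHz.
k=2: 9.8 kHz, 14.2 kHz.
Within [3.6 kHz, 8.6 kHz]: 3.8 kHz, 8.2 kHz.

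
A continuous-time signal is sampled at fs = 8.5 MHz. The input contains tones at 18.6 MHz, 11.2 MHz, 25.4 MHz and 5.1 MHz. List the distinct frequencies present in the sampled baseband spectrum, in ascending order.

fs/2 = 4.25 MHz.
18.6 MHz mod fs = 1.6 MHz.
1.6 MHz ≤ fs/2 = 4.25 MHz, appears at 1.6 MHz.
11.2 MHz mod fs = 2.7 MHz.
2.7 MHz ≤ fs/2 = 4.25 MHz, appears at 2.7 MHz.
25.4 MHz mod fs = 8.4 MHz.
8.4 MHz > fs/2 = 4.25 MHz, folds to fs − 8.4 MHz = 0.1 MHz.
5.1 MHz > fs/2 = 4.25 MHz, folds to fs − 5.1 MHz = 3.4 MHz.
Distinct values: {0.1 MHz, 1.6 MHz, 2.7 MHz, 3.4 MHz}.

0.1 MHz, 1.6 MHz, 2.7 MHz, 3.4 MHz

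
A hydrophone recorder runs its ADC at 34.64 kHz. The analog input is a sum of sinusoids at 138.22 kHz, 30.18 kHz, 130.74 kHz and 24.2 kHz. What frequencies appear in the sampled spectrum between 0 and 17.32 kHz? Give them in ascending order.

0.34 kHz, 4.46 kHz, 7.82 kHz, 10.44 kHz

fs/2 = 17.32 kHz.
138.22 kHz mod fs = 34.3 kHz.
34.3 kHz > fs/2 = 17.32 kHz, folds to fs − 34.3 kHz = 0.34 kHz.
30.18 kHz > fs/2 = 17.32 kHz, folds to fs − 30.18 kHz = 4.46 kHz.
130.74 kHz mod fs = 26.82 kHz.
26.82 kHz > fs/2 = 17.32 kHz, folds to fs − 26.82 kHz = 7.82 kHz.
24.2 kHz > fs/2 = 17.32 kHz, folds to fs − 24.2 kHz = 10.44 kHz.
Distinct values: {0.34 kHz, 4.46 kHz, 7.82 kHz, 10.44 kHz}.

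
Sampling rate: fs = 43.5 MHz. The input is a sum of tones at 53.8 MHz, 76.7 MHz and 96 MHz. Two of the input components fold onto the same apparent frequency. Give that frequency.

10.3 MHz

fs/2 = 21.75 MHz.
53.8 MHz mod fs = 10.3 MHz.
10.3 MHz ≤ fs/2 = 21.75 MHz, appears at 10.3 MHz.
76.7 MHz mod fs = 33.2 MHz.
33.2 MHz > fs/2 = 21.75 MHz, folds to fs − 33.2 MHz = 10.3 MHz.
96 MHz mod fs = 9 MHz.
9 MHz ≤ fs/2 = 21.75 MHz, appears at 9 MHz.
53.8 MHz and 76.7 MHz both map to 10.3 MHz.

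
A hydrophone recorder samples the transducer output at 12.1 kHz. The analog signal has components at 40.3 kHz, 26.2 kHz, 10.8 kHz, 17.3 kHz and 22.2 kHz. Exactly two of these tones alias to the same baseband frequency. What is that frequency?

fs/2 = 6.05 kHz.
40.3 kHz mod fs = 4 kHz.
4 kHz ≤ fs/2 = 6.05 kHz, appears at 4 kHz.
26.2 kHz mod fs = 2 kHz.
2 kHz ≤ fs/2 = 6.05 kHz, appears at 2 kHz.
10.8 kHz > fs/2 = 6.05 kHz, folds to fs − 10.8 kHz = 1.3 kHz.
17.3 kHz mod fs = 5.2 kHz.
5.2 kHz ≤ fs/2 = 6.05 kHz, appears at 5.2 kHz.
22.2 kHz mod fs = 10.1 kHz.
10.1 kHz > fs/2 = 6.05 kHz, folds to fs − 10.1 kHz = 2 kHz.
22.2 kHz and 26.2 kHz both map to 2 kHz.

2 kHz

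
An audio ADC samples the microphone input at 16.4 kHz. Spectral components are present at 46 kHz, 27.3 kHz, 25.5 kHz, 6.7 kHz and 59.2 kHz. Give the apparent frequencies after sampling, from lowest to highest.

3.2 kHz, 5.5 kHz, 6.4 kHz, 6.7 kHz, 7.3 kHz

fs/2 = 8.2 kHz.
46 kHz mod fs = 13.2 kHz.
13.2 kHz > fs/2 = 8.2 kHz, folds to fs − 13.2 kHz = 3.2 kHz.
27.3 kHz mod fs = 10.9 kHz.
10.9 kHz > fs/2 = 8.2 kHz, folds to fs − 10.9 kHz = 5.5 kHz.
25.5 kHz mod fs = 9.1 kHz.
9.1 kHz > fs/2 = 8.2 kHz, folds to fs − 9.1 kHz = 7.3 kHz.
6.7 kHz ≤ fs/2 = 8.2 kHz, passes unchanged.
59.2 kHz mod fs = 10 kHz.
10 kHz > fs/2 = 8.2 kHz, folds to fs − 10 kHz = 6.4 kHz.
Distinct values: {3.2 kHz, 5.5 kHz, 6.4 kHz, 6.7 kHz, 7.3 kHz}.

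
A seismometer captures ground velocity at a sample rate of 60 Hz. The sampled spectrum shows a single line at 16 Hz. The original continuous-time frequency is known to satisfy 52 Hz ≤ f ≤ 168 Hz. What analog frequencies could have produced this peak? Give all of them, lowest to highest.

76 Hz, 104 Hz, 136 Hz, 164 Hz

Frequencies that alias to 16 Hz are k·fs ± 16 Hz for integer k ≥ 0.
k=0: 16 Hz.
k=1: 44 Hz, 76 Hz.
k=2: 104 Hz, 136 Hz.
k=3: 164 Hz, 196 Hz.
k=4: 224 Hz, 256 Hz.
Within [52 Hz, 168 Hz]: 76 Hz, 104 Hz, 136 Hz, 164 Hz.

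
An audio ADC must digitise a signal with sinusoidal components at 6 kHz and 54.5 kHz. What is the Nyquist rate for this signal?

109 kHz

Highest-frequency component: 54.5 kHz.
Nyquist rate = 2 × 54.5 kHz = 109 kHz.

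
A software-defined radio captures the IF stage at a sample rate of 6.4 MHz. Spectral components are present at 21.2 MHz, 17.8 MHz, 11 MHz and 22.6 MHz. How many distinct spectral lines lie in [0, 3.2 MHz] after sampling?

4

fs/2 = 3.2 MHz.
21.2 MHz mod fs = 2 MHz.
2 MHz ≤ fs/2 = 3.2 MHz, appears at 2 MHz.
17.8 MHz mod fs = 5 MHz.
5 MHz > fs/2 = 3.2 MHz, folds to fs − 5 MHz = 1.4 MHz.
11 MHz mod fs = 4.6 MHz.
4.6 MHz > fs/2 = 3.2 MHz, folds to fs − 4.6 MHz = 1.8 MHz.
22.6 MHz mod fs = 3.4 MHz.
3.4 MHz > fs/2 = 3.2 MHz, folds to fs − 3.4 MHz = 3 MHz.
Distinct values: {1.4 MHz, 1.8 MHz, 2 MHz, 3 MHz} → 4.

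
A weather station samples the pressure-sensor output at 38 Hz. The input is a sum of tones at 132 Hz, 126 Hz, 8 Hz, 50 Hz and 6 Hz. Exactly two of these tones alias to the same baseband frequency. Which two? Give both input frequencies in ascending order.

fs/2 = 19 Hz.
132 Hz mod fs = 18 Hz.
18 Hz ≤ fs/2 = 19 Hz, appears at 18 Hz.
126 Hz mod fs = 12 Hz.
12 Hz ≤ fs/2 = 19 Hz, appears at 12 Hz.
8 Hz ≤ fs/2 = 19 Hz, passes unchanged.
50 Hz mod fs = 12 Hz.
12 Hz ≤ fs/2 = 19 Hz, appears at 12 Hz.
6 Hz ≤ fs/2 = 19 Hz, passes unchanged.
50 Hz and 126 Hz both map to 12 Hz.

50 Hz, 126 Hz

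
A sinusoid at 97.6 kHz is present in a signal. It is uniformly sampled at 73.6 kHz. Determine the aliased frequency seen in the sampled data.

97.6 kHz mod fs = 24 kHz.
24 kHz ≤ fs/2 = 36.8 kHz, appears at 24 kHz.

24 kHz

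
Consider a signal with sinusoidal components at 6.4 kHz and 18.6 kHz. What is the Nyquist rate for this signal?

37.2 kHz

Highest-frequency component: 18.6 kHz.
Nyquist rate = 2 × 18.6 kHz = 37.2 kHz.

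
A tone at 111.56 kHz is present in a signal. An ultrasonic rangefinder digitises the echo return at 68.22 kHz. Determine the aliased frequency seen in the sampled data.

24.88 kHz

111.56 kHz mod fs = 43.34 kHz.
43.34 kHz > fs/2 = 34.11 kHz, folds to fs − 43.34 kHz = 24.88 kHz.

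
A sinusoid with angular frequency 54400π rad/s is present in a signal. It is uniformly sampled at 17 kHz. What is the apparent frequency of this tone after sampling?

6.8 kHz

ω = 54400π rad/s → f = ω/(2π) = 27200 Hz = 27.2 kHz.
27.2 kHz mod fs = 10.2 kHz.
10.2 kHz > fs/2 = 8.5 kHz, folds to fs − 10.2 kHz = 6.8 kHz.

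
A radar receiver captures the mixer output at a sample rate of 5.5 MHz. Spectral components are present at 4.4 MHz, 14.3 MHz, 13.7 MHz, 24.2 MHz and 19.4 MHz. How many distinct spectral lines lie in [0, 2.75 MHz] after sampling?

fs/2 = 2.75 MHz.
4.4 MHz > fs/2 = 2.75 MHz, folds to fs − 4.4 MHz = 1.1 MHz.
14.3 MHz mod fs = 3.3 MHz.
3.3 MHz > fs/2 = 2.75 MHz, folds to fs − 3.3 MHz = 2.2 MHz.
13.7 MHz mod fs = 2.7 MHz.
2.7 MHz ≤ fs/2 = 2.75 MHz, appears at 2.7 MHz.
24.2 MHz mod fs = 2.2 MHz.
2.2 MHz ≤ fs/2 = 2.75 MHz, appears at 2.2 MHz.
19.4 MHz mod fs = 2.9 MHz.
2.9 MHz > fs/2 = 2.75 MHz, folds to fs − 2.9 MHz = 2.6 MHz.
Distinct values: {1.1 MHz, 2.2 MHz, 2.6 MHz, 2.7 MHz} → 4.

4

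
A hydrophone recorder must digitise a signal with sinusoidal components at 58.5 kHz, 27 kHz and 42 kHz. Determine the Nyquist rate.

117 kHz

Highest-frequency component: 58.5 kHz.
Nyquist rate = 2 × 58.5 kHz = 117 kHz.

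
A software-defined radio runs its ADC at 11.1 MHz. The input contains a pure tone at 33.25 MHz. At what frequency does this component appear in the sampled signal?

0.05 MHz

33.25 MHz mod fs = 11.05 MHz.
11.05 MHz > fs/2 = 5.55 MHz, folds to fs − 11.05 MHz = 0.05 MHz.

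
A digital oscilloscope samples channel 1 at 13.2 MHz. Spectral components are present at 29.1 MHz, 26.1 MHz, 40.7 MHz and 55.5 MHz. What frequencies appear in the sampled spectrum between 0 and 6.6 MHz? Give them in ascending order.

fs/2 = 6.6 MHz.
29.1 MHz mod fs = 2.7 MHz.
2.7 MHz ≤ fs/2 = 6.6 MHz, appears at 2.7 MHz.
26.1 MHz mod fs = 12.9 MHz.
12.9 MHz > fs/2 = 6.6 MHz, folds to fs − 12.9 MHz = 0.3 MHz.
40.7 MHz mod fs = 1.1 MHz.
1.1 MHz ≤ fs/2 = 6.6 MHz, appears at 1.1 MHz.
55.5 MHz mod fs = 2.7 MHz.
2.7 MHz ≤ fs/2 = 6.6 MHz, appears at 2.7 MHz.
Distinct values: {0.3 MHz, 1.1 MHz, 2.7 MHz}.

0.3 MHz, 1.1 MHz, 2.7 MHz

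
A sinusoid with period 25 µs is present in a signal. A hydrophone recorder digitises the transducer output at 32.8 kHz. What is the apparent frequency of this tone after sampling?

7.2 kHz

T = 25 µs → f = 1/T = 40 kHz.
40 kHz mod fs = 7.2 kHz.
7.2 kHz ≤ fs/2 = 16.4 kHz, appears at 7.2 kHz.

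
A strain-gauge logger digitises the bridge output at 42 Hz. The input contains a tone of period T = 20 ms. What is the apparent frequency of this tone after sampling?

T = 20 ms → f = 1/T = 50 Hz.
50 Hz mod fs = 8 Hz.
8 Hz ≤ fs/2 = 21 Hz, appears at 8 Hz.

8 Hz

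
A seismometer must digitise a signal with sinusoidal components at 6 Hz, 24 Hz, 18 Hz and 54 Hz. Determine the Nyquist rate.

Highest-frequency component: 54 Hz.
Nyquist rate = 2 × 54 Hz = 108 Hz.

108 Hz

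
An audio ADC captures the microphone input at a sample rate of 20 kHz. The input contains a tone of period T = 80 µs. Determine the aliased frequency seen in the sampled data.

T = 80 µs → f = 1/T = 12.5 kHz.
12.5 kHz > fs/2 = 10 kHz, folds to fs − 12.5 kHz = 7.5 kHz.

7.5 kHz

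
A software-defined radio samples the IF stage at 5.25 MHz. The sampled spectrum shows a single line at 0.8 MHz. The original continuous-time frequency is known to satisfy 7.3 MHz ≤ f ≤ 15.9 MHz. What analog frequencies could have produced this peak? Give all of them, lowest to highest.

9.7 MHz, 11.3 MHz, 14.95 MHz

Frequencies that alias to 0.8 MHz are k·fs ± 0.8 MHz for integer k ≥ 0.
k=0: 0.8 MHz.
k=1: 4.45 MHz, 6.05 MHz.
k=2: 9.7 MHz, 11.3 MHz.
k=3: 14.95 MHz, 16.55 MHz.
k=4: 20.2 MHz, 21.8 MHz.
Within [7.3 MHz, 15.9 MHz]: 9.7 MHz, 11.3 MHz, 14.95 MHz.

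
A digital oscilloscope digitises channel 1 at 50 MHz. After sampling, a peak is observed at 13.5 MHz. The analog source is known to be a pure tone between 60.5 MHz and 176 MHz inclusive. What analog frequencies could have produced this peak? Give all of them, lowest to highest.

Frequencies that alias to 13.5 MHz are k·fs ± 13.5 MHz for integer k ≥ 0.
k=0: 13.5 MHz.
k=1: 36.5 MHz, 63.5 MHz.
k=2: 86.5 MHz, 113.5 MHz.
k=3: 136.5 MHz, 163.5 MHz.
k=4: 186.5 MHz, 213.5 MHz.
Within [60.5 MHz, 176 MHz]: 63.5 MHz, 86.5 MHz, 113.5 MHz, 136.5 MHz, 163.5 MHz.

63.5 MHz, 86.5 MHz, 113.5 MHz, 136.5 MHz, 163.5 MHz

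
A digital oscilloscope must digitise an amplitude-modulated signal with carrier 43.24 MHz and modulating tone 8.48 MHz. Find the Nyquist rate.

103.44 MHz

AM sidebands sit at fc ± fm = 34.76 MHz and 51.72 MHz.
Highest-frequency component: 51.72 MHz.
Nyquist rate = 2 × 51.72 MHz = 103.44 MHz.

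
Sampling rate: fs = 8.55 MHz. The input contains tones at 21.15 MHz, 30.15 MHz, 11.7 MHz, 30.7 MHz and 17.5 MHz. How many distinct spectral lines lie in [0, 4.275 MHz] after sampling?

fs/2 = 4.275 MHz.
21.15 MHz mod fs = 4.05 MHz.
4.05 MHz ≤ fs/2 = 4.275 MHz, appears at 4.05 MHz.
30.15 MHz mod fs = 4.5 MHz.
4.5 MHz > fs/2 = 4.275 MHz, folds to fs − 4.5 MHz = 4.05 MHz.
11.7 MHz mod fs = 3.15 MHz.
3.15 MHz ≤ fs/2 = 4.275 MHz, appears at 3.15 MHz.
30.7 MHz mod fs = 5.05 MHz.
5.05 MHz > fs/2 = 4.275 MHz, folds to fs − 5.05 MHz = 3.5 MHz.
17.5 MHz mod fs = 0.4 MHz.
0.4 MHz ≤ fs/2 = 4.275 MHz, appears at 0.4 MHz.
Distinct values: {0.4 MHz, 3.15 MHz, 3.5 MHz, 4.05 MHz} → 4.

4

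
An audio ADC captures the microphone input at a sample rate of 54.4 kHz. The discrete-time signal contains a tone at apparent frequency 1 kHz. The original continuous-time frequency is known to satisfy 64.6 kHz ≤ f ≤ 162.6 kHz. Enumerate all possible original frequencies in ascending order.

107.8 kHz, 109.8 kHz, 162.2 kHz

Frequencies that alias to 1 kHz are k·fs ± 1 kHz for integer k ≥ 0.
k=0: 1 kHz.
k=1: 53.4 kHz, 55.4 kHz.
k=2: 107.8 kHz, 109.8 kHz.
k=3: 162.2 kHz, 164.2 kHz.
k=4: 216.6 kHz, 218.6 kHz.
Within [64.6 kHz, 162.6 kHz]: 107.8 kHz, 109.8 kHz, 162.2 kHz.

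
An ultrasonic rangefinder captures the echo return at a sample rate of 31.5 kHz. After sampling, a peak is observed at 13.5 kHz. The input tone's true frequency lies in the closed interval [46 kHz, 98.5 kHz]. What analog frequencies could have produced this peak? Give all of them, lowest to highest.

Frequencies that alias to 13.5 kHz are k·fs ± 13.5 kHz for integer k ≥ 0.
k=0: 13.5 kHz.
k=1: 18 kHz, 45 kHz.
k=2: 49.5 kHz, 76.5 kHz.
k=3: 81 kHz, 108 kHz.
k=4: 112.5 kHz, 139.5 kHz.
Within [46 kHz, 98.5 kHz]: 49.5 kHz, 76.5 kHz, 81 kHz.

49.5 kHz, 76.5 kHz, 81 kHz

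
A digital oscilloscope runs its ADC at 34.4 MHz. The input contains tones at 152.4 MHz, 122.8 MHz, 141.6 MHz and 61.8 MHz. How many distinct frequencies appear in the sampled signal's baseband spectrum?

3

fs/2 = 17.2 MHz.
152.4 MHz mod fs = 14.8 MHz.
14.8 MHz ≤ fs/2 = 17.2 MHz, appears at 14.8 MHz.
122.8 MHz mod fs = 19.6 MHz.
19.6 MHz > fs/2 = 17.2 MHz, folds to fs − 19.6 MHz = 14.8 MHz.
141.6 MHz mod fs = 4 MHz.
4 MHz ≤ fs/2 = 17.2 MHz, appears at 4 MHz.
61.8 MHz mod fs = 27.4 MHz.
27.4 MHz > fs/2 = 17.2 MHz, folds to fs − 27.4 MHz = 7 MHz.
Distinct values: {4 MHz, 7 MHz, 14.8 MHz} → 3.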